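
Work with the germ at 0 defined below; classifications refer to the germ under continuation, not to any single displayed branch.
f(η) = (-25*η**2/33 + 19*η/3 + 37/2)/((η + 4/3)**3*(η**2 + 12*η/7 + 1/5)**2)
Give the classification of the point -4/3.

The point is a pole of order 3.

The denominator factor η + 4/3 vanishes at -4/3 and appears to the power 3; the numerator there equals 5173/594, nonzero, and no other factor vanishes.
Hence a pole whose order is the multiplicity, 3.


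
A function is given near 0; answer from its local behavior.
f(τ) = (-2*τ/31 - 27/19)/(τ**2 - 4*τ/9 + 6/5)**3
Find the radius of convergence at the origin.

The radius of convergence is (1/5)*sqrt(30).

Denominator factor (τ**2 - 4*τ/9 + 6/5)^3: discriminant -1864/405, complex-conjugate roots (2/9) + ((1/45)*sqrt(2330))*i and (2/9) - ((1/45)*sqrt(2330))*i; poles of order 3, moduli (1/5)*sqrt(30) and (1/5)*sqrt(30).
The radius of convergence is the smallest modulus among the singular points: (1/5)*sqrt(30).


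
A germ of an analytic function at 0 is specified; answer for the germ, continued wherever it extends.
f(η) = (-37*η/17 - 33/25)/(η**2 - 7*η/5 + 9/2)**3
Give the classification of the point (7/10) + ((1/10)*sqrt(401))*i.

The denominator factor η**2 - 7*η/5 + 9/2 vanishes at (7/10) + ((1/10)*sqrt(401))*i and appears to the power 3; the numerator there equals (-2417/850) - ((37/170)*sqrt(401))*i, nonzero, and no other factor vanishes.
Hence a pole whose order is the multiplicity, 3.

The point is a pole of order 3.


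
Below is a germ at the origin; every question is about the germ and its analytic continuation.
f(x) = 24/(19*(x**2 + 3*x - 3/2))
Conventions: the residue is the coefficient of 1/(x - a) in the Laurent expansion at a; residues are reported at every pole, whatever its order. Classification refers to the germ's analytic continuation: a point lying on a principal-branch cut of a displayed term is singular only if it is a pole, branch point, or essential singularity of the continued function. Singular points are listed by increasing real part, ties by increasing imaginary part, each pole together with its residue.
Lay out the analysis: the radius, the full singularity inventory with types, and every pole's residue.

Denominator factor (x**2 + 3*x - 3/2): discriminant 15, real irrational roots -3/2 + (1/2)*sqrt(15) and -3/2 - (1/2)*sqrt(15); poles of order 1, moduli -3/2 + (1/2)*sqrt(15) and 3/2 + (1/2)*sqrt(15).
The radius of convergence is the smallest modulus among the singular points: -3/2 + (1/2)*sqrt(15).
The factor x**2 + 3*x - 3/2 splits as (x - a)(x - a') with a = -3/2 - (1/2)*sqrt(15), a' = -3/2 + (1/2)*sqrt(15). At the order-1 pole a set g(x) = (x - a)*f(x) = [24/19] / (x - a').
Simple pole: residue = g(a) at a = -3/2 - (1/2)*sqrt(15), which is -(8/95)*sqrt(15).
The factor x**2 + 3*x - 3/2 splits as (x - a)(x - a') with a = -3/2 + (1/2)*sqrt(15), a' = -3/2 - (1/2)*sqrt(15). At the order-1 pole a set g(x) = (x - a)*f(x) = [24/19] / (x - a').
Simple pole: residue = g(a) at a = -3/2 + (1/2)*sqrt(15), which is (8/95)*sqrt(15).
List the singular points by increasing real part (a conjugate pair: the negative imaginary part first).

Radius of convergence at 0: -3/2 + (1/2)*sqrt(15).
At -3/2 - (1/2)*sqrt(15): a pole of order 1; residue -(8/95)*sqrt(15).
At -3/2 + (1/2)*sqrt(15): a pole of order 1; residue (8/95)*sqrt(15).


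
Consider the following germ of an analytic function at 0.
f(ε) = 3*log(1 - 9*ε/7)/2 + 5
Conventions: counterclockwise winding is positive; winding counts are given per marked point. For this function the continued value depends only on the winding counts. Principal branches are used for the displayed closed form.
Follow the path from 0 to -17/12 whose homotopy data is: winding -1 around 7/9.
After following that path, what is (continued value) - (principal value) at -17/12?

The rational part is single-valued and drops out of the difference; each branch term changes only by its own monodromy.
(3/2)*log(1 - ε/(7/9)): each positive loop around 7/9 adds 2*pi*i to the log, so winding -1 contributes (3/2)*(-1)*2*pi*i = -(3)*pi*i.
Summing the contributions at ε = -17/12 gives -(3)*pi*i.

Continued minus principal equals -(3)*pi*i.


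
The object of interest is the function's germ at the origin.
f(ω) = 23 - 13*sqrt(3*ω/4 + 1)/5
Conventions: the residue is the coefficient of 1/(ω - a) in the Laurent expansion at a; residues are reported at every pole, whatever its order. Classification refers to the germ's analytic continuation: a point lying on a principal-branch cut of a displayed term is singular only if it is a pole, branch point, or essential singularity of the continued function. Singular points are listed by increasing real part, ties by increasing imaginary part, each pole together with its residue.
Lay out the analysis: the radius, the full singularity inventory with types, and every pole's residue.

Radius of convergence at 0: 4/3.
At -4/3: an algebraic (square-root) branch point.

Branch term (-13/5)*sqrt(1 - ω/(-4/3)): its argument vanishes at ω = -4/3, a square-root branch point, modulus 4/3.
The radius of convergence is the smallest modulus among the singular points: 4/3.


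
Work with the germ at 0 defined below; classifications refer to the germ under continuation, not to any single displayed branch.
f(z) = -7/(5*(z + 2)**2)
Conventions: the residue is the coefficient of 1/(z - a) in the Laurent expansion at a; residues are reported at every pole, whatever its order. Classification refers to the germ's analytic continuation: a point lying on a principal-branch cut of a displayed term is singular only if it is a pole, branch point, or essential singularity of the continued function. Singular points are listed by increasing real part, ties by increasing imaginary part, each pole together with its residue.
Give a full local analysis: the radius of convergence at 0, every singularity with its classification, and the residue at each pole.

Radius of convergence at 0: 2.
At -2: a pole of order 2; residue 0.

Denominator factor (z + 2)^2: pole of order 2 at -2, modulus 2.
The radius of convergence is the smallest modulus among the singular points: 2.
At the order-2 pole -2 set g(z) = (z - (-2))^2*f(z) = -7/5.
Order-2 pole: residue = g'(a); g'(-2) = 0, so the residue is 0.


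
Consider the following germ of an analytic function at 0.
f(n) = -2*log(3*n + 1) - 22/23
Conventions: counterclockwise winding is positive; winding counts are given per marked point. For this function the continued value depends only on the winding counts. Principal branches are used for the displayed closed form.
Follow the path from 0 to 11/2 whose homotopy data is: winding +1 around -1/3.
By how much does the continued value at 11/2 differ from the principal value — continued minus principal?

Continued minus principal equals -(4)*pi*i.

The rational part is single-valued and drops out of the difference; each branch term changes only by its own monodromy.
(-2)*log(1 - n/(-1/3)): each positive loop around -1/3 adds 2*pi*i to the log, so winding +1 contributes (-2)*(1)*2*pi*i = -(4)*pi*i.
Summing the contributions at n = 11/2 gives -(4)*pi*i.


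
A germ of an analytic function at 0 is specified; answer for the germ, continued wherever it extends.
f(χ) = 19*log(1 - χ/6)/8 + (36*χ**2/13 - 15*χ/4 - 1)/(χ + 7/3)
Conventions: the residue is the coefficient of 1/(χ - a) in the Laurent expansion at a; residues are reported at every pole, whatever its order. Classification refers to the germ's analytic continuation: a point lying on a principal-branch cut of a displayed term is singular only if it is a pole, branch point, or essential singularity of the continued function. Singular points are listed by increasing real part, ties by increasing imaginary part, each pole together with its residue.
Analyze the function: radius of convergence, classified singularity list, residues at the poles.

Denominator factor (χ + 7/3): pole of order 1 at -7/3, modulus 7/3.
Branch term (19/8)*log(1 - χ/(6)): its argument vanishes at χ = 6, a logarithmic branch point, modulus 6.
The radius of convergence is the smallest modulus among the singular points: 7/3.
The branch term is analytic at -7/3 and contributes nothing to the residue; only the rational part matters.
At the order-1 pole -7/3 set g(χ) = (χ - (-7/3))*(rational part) = 36*χ**2/13 - 15*χ/4 - 1.
Simple pole: residue = g(a) at a = -7/3, which is 1187/52.
List the singular points by increasing real part (a conjugate pair: the negative imaginary part first).

Radius of convergence at 0: 7/3.
At -7/3: a pole of order 1; residue 1187/52.
At 6: a logarithmic branch point.


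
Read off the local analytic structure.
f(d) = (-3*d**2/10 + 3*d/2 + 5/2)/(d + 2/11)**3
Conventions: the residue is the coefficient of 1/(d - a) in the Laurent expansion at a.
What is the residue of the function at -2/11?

The residue is -3/10.

At the order-3 pole -2/11 set g(d) = (d - (-2/11))^3*f(d) = -3*d**2/10 + 3*d/2 + 5/2.
Order-3 pole: residue = g''(a)/2; g''(-2/11) = -3/5, so the residue is -3/10.


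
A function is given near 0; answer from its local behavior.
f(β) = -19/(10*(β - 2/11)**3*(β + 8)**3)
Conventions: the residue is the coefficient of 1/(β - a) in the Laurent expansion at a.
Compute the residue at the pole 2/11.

At the order-3 pole 2/11 set g(β) = (β - (2/11))^3*f(β) = -19/(10*(β + 8)**3).
Order-3 pole: residue = g''(a)/2; g''(2/11) = -3059969/4920750000, so the residue is -3059969/9841500000.

The residue is -3059969/9841500000.


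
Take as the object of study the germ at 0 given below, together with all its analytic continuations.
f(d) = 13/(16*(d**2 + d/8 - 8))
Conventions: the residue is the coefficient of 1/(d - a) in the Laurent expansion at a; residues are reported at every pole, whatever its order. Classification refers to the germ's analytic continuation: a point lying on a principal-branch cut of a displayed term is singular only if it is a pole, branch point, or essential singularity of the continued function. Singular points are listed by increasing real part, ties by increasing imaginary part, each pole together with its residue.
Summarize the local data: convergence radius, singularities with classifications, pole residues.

Radius of convergence at 0: -1/16 + (1/16)*sqrt(2049).
At -1/16 - (1/16)*sqrt(2049): a pole of order 1; residue -(13/4098)*sqrt(2049).
At -1/16 + (1/16)*sqrt(2049): a pole of order 1; residue (13/4098)*sqrt(2049).

Denominator factor (d**2 + d/8 - 8): discriminant 2049/64, real irrational roots -1/16 + (1/16)*sqrt(2049) and -1/16 - (1/16)*sqrt(2049); poles of order 1, moduli -1/16 + (1/16)*sqrt(2049) and 1/16 + (1/16)*sqrt(2049).
The radius of convergence is the smallest modulus among the singular points: -1/16 + (1/16)*sqrt(2049).
The factor d**2 + d/8 - 8 splits as (d - a)(d - a') with a = -1/16 - (1/16)*sqrt(2049), a' = -1/16 + (1/16)*sqrt(2049). At the order-1 pole a set g(d) = (d - a)*f(d) = [13/16] / (d - a').
Simple pole: residue = g(a) at a = -1/16 - (1/16)*sqrt(2049), which is -(13/4098)*sqrt(2049).
The factor d**2 + d/8 - 8 splits as (d - a)(d - a') with a = -1/16 + (1/16)*sqrt(2049), a' = -1/16 - (1/16)*sqrt(2049). At the order-1 pole a set g(d) = (d - a)*f(d) = [13/16] / (d - a').
Simple pole: residue = g(a) at a = -1/16 + (1/16)*sqrt(2049), which is (13/4098)*sqrt(2049).
List the singular points by increasing real part (a conjugate pair: the negative imaginary part first).


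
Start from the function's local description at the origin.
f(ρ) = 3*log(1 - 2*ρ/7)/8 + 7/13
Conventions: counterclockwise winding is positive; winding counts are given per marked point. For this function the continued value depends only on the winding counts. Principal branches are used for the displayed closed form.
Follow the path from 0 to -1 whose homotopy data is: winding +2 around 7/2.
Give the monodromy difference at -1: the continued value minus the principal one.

Continued minus principal equals (3/2)*pi*i.

The rational part is single-valued and drops out of the difference; each branch term changes only by its own monodromy.
(3/8)*log(1 - ρ/(7/2)): each positive loop around 7/2 adds 2*pi*i to the log, so winding +2 contributes (3/8)*(2)*2*pi*i = (3/2)*pi*i.
Summing the contributions at ρ = -1 gives (3/2)*pi*i.


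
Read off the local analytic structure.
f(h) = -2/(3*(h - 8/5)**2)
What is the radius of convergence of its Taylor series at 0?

The radius of convergence is 8/5.

Denominator factor (h - 8/5)^2: pole of order 2 at 8/5, modulus 8/5.
The radius of convergence is the smallest modulus among the singular points: 8/5.


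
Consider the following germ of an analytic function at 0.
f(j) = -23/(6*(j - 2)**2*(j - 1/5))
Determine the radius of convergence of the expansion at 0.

Denominator factor (j - 1/5): pole of order 1 at 1/5, modulus 1/5.
Denominator factor (j - 2)^2: pole of order 2 at 2, modulus 2.
The radius of convergence is the smallest modulus among the singular points: 1/5.

The radius of convergence is 1/5.


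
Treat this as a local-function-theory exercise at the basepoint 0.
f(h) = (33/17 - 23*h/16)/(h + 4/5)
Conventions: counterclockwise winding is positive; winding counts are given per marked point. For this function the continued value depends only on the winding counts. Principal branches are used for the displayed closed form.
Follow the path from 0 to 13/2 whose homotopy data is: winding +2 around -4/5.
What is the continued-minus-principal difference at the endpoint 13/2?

The function is rational, hence single-valued: continuing it around any pole returns the same value, so the difference is 0.

Continued minus principal equals 0.


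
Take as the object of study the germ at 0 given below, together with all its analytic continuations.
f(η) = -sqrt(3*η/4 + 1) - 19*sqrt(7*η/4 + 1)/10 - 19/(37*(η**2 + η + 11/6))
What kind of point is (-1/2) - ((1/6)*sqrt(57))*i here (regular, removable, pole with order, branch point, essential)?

The point is a pole of order 1.

The denominator factor η**2 + η + 11/6 vanishes at (-1/2) - ((1/6)*sqrt(57))*i and appears to the power 1; the numerator there equals -19/37, nonzero, and no other factor vanishes.
The branch terms are analytic at this point.
Hence a pole whose order is the multiplicity, 1.


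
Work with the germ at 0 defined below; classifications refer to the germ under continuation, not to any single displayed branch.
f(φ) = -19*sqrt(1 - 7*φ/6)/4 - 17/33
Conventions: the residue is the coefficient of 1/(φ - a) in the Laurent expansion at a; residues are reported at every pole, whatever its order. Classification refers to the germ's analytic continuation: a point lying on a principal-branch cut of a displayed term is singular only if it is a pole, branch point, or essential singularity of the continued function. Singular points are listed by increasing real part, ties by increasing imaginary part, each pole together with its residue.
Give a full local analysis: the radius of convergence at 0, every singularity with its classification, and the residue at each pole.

Radius of convergence at 0: 6/7.
At 6/7: an algebraic (square-root) branch point.

Branch term (-19/4)*sqrt(1 - φ/(6/7)): its argument vanishes at φ = 6/7, a square-root branch point, modulus 6/7.
The radius of convergence is the smallest modulus among the singular points: 6/7.


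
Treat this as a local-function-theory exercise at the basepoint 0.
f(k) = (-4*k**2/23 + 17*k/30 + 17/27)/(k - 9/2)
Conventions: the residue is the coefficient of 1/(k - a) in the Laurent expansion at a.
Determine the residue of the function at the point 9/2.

The residue is -4249/12420.

At the order-1 pole 9/2 set g(k) = (k - (9/2))*f(k) = -4*k**2/23 + 17*k/30 + 17/27.
Simple pole: residue = g(a) at a = 9/2, which is -4249/12420.


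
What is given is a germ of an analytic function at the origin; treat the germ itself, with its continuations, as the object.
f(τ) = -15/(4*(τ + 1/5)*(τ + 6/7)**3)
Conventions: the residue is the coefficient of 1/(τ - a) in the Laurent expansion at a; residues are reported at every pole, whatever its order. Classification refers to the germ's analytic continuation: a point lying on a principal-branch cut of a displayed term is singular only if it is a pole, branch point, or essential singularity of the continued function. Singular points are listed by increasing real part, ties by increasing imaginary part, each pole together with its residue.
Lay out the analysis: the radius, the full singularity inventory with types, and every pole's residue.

Radius of convergence at 0: 1/5.
At -6/7: a pole of order 3; residue 643125/48668.
At -1/5: a pole of order 1; residue -643125/48668.

Denominator factor (τ + 1/5): pole of order 1 at -1/5, modulus 1/5.
Denominator factor (τ + 6/7)^3: pole of order 3 at -6/7, modulus 6/7.
The radius of convergence is the smallest modulus among the singular points: 1/5.
At the order-3 pole -6/7 set g(τ) = (τ - (-6/7))^3*f(τ) = -15/(4*(τ + 1/5)).
Order-3 pole: residue = g''(a)/2; g''(-6/7) = 643125/24334, so the residue is 643125/48668.
At the order-1 pole -1/5 set g(τ) = (τ - (-1/5))*f(τ) = -15/(4*(τ + 6/7)**3).
Simple pole: residue = g(a) at a = -1/5, which is -643125/48668.
List the singular points by increasing real part (a conjugate pair: the negative imaginary part first).


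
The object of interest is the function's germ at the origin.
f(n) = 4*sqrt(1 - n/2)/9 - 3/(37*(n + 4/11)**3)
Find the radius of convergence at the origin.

Denominator factor (n + 4/11)^3: pole of order 3 at -4/11, modulus 4/11.
Branch term (4/9)*sqrt(1 - n/(2)): its argument vanishes at n = 2, a square-root branch point, modulus 2.
The radius of convergence is the smallest modulus among the singular points: 4/11.

The radius of convergence is 4/11.


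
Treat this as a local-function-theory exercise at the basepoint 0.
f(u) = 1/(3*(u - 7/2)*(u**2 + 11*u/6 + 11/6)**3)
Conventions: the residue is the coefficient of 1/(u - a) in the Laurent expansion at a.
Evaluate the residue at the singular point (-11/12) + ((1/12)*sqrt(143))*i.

The residue is (-4/206763) + ((741868772/604617811941)*sqrt(143))*i.


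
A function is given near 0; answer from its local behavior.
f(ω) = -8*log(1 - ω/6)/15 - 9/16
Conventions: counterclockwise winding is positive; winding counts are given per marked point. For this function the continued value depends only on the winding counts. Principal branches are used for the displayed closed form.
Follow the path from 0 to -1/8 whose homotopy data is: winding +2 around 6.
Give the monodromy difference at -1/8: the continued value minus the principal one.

Continued minus principal equals -(32/15)*pi*i.

The rational part is single-valued and drops out of the difference; each branch term changes only by its own monodromy.
(-8/15)*log(1 - ω/(6)): each positive loop around 6 adds 2*pi*i to the log, so winding +2 contributes (-8/15)*(2)*2*pi*i = -(32/15)*pi*i.
Summing the contributions at ω = -1/8 gives -(32/15)*pi*i.


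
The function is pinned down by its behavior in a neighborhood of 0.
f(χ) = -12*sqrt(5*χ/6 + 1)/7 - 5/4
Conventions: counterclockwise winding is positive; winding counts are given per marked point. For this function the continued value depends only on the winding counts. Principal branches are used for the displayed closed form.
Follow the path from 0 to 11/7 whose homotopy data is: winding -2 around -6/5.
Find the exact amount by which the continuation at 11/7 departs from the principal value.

The rational part is single-valued and drops out of the difference; each branch term changes only by its own monodromy.
(-12/7)*sqrt(1 - χ/(-6/5)): winding -2 is even, the square root returns to the same sheet, contribution 0.
Summing the contributions at χ = 11/7 gives 0.

Continued minus principal equals 0.


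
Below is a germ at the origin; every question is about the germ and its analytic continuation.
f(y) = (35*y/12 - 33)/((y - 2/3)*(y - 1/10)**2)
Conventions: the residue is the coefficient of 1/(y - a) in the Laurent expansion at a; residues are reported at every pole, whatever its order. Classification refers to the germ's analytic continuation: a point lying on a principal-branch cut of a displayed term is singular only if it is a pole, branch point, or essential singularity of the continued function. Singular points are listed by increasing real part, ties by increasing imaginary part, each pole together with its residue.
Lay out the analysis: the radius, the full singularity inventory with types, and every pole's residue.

Radius of convergence at 0: 1/10.
At 1/10: a pole of order 2; residue 27950/289.
At 2/3: a pole of order 1; residue -27950/289.

Denominator factor (y - 2/3): pole of order 1 at 2/3, modulus 2/3.
Denominator factor (y - 1/10)^2: pole of order 2 at 1/10, modulus 1/10.
The radius of convergence is the smallest modulus among the singular points: 1/10.
At the order-2 pole 1/10 set g(y) = (y - (1/10))^2*f(y) = (35*y/12 - 33)/(y - 2/3).
Order-2 pole: residue = g'(a); g'(1/10) = 27950/289, so the residue is 27950/289.
At the order-1 pole 2/3 set g(y) = (y - (2/3))*f(y) = (35*y/12 - 33)/(y - 1/10)**2.
Simple pole: residue = g(a) at a = 2/3, which is -27950/289.
List the singular points by increasing real part (a conjugate pair: the negative imaginary part first).


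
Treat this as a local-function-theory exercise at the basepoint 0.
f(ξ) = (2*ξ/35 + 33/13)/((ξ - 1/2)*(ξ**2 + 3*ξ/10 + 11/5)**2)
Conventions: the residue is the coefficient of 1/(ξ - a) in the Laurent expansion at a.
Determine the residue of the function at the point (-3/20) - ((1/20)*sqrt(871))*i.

The residue is (-2920/15379) - ((302040/69036331)*sqrt(871))*i.


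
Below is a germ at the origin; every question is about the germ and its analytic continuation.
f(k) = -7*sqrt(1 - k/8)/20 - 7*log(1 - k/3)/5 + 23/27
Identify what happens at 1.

The point is a regular point.

There is no denominator, hence no pole anywhere.
Branch term sqrt(1 - k/(8)): argument at 1 is 7/8, nonzero, so 1 is not its branch point (a point on a principal cut is still regular for the continued germ).
Branch term log(1 - k/(3)): argument at 1 is 2/3, nonzero, so 1 is not its branch point (a point on a principal cut is still regular for the continued germ).
So the germ continues analytically to 1.


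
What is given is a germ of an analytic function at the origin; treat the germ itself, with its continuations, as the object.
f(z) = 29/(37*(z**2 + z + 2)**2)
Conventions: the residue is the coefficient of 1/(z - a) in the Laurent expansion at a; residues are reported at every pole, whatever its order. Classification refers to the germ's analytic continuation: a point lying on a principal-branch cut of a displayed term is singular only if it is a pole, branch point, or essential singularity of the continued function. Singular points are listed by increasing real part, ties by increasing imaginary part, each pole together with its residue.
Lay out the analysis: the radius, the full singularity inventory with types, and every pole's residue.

Radius of convergence at 0: sqrt(2).
At (-1/2) - ((1/2)*sqrt(7))*i: a pole of order 2; residue ((58/1813)*sqrt(7))*i.
At (-1/2) + ((1/2)*sqrt(7))*i: a pole of order 2; residue -((58/1813)*sqrt(7))*i.

Denominator factor (z**2 + z + 2)^2: discriminant -7, complex-conjugate roots (-1/2) + ((1/2)*sqrt(7))*i and (-1/2) - ((1/2)*sqrt(7))*i; poles of order 2, moduli sqrt(2) and sqrt(2).
The radius of convergence is the smallest modulus among the singular points: sqrt(2).
The factor z**2 + z + 2 splits as (z - a)(z - a') with a = (-1/2) - ((1/2)*sqrt(7))*i, a' = (-1/2) + ((1/2)*sqrt(7))*i. At the order-2 pole a set g(z) = (z - a)^2*f(z) = [29/37] / (z - a')^2.
Order-2 pole: residue = g'(a); g'((-1/2) - ((1/2)*sqrt(7))*i) = ((58/1813)*sqrt(7))*i, so the residue is ((58/1813)*sqrt(7))*i.
The factor z**2 + z + 2 splits as (z - a)(z - a') with a = (-1/2) + ((1/2)*sqrt(7))*i, a' = (-1/2) - ((1/2)*sqrt(7))*i. At the order-2 pole a set g(z) = (z - a)^2*f(z) = [29/37] / (z - a')^2.
Order-2 pole: residue = g'(a); g'((-1/2) + ((1/2)*sqrt(7))*i) = -((58/1813)*sqrt(7))*i, so the residue is -((58/1813)*sqrt(7))*i.
List the singular points by increasing real part (a conjugate pair: the negative imaginary part first).


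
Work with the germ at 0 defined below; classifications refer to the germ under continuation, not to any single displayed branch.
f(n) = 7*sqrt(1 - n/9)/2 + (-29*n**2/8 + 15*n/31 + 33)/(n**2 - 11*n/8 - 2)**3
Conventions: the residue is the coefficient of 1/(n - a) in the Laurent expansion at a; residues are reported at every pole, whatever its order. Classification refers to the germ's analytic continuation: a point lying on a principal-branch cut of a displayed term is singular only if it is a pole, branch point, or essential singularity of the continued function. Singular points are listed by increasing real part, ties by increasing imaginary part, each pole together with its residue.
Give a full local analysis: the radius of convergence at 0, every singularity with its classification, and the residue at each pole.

Radius of convergence at 0: -11/16 + (1/16)*sqrt(633).
At 11/16 - (1/16)*sqrt(633): a pole of order 3; residue -(7812032/291211861)*sqrt(633).
At 11/16 + (1/16)*sqrt(633): a pole of order 3; residue (7812032/291211861)*sqrt(633).
At 9: an algebraic (square-root) branch point.


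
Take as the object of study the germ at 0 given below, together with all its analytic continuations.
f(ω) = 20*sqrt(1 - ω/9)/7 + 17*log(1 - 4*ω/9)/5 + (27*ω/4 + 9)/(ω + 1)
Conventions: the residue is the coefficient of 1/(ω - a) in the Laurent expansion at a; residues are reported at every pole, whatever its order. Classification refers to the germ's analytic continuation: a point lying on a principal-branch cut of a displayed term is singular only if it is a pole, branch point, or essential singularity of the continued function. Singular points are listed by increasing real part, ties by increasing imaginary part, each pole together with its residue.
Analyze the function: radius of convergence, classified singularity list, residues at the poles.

Radius of convergence at 0: 1.
At -1: a pole of order 1; residue 9/4.
At 9/4: a logarithmic branch point.
At 9: an algebraic (square-root) branch point.

Denominator factor (ω + 1): pole of order 1 at -1, modulus 1.
Branch term (17/5)*log(1 - ω/(9/4)): its argument vanishes at ω = 9/4, a logarithmic branch point, modulus 9/4.
Branch term (20/7)*sqrt(1 - ω/(9)): its argument vanishes at ω = 9, a square-root branch point, modulus 9.
The radius of convergence is the smallest modulus among the singular points: 1.
The branch terms are analytic at -1 and contribute nothing to the residue; only the rational part matters.
At the order-1 pole -1 set g(ω) = (ω - (-1))*(rational part) = 27*ω/4 + 9.
Simple pole: residue = g(a) at a = -1, which is 9/4.
List the singular points by increasing real part (a conjugate pair: the negative imaginary part first).


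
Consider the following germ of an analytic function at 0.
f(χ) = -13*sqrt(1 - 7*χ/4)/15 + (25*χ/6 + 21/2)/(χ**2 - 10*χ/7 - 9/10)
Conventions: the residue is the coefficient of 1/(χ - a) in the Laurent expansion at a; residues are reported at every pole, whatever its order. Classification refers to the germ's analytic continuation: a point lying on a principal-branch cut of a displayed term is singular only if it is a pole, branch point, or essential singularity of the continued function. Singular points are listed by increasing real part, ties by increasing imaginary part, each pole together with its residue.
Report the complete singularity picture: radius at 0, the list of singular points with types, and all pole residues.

Denominator factor (χ**2 - 10*χ/7 - 9/10): discriminant 1382/245, real irrational roots 5/7 + (1/70)*sqrt(6910) and 5/7 - (1/70)*sqrt(6910); poles of order 1, moduli 5/7 + (1/70)*sqrt(6910) and -5/7 + (1/70)*sqrt(6910).
Branch term (-13/15)*sqrt(1 - χ/(4/7)): its argument vanishes at χ = 4/7, a square-root branch point, modulus 4/7.
The radius of convergence is the smallest modulus among the singular points: -5/7 + (1/70)*sqrt(6910).
The branch term is analytic at 5/7 - (1/70)*sqrt(6910) and contributes nothing to the residue; only the rational part matters.
The factor χ**2 - 10*χ/7 - 9/10 splits as (χ - a)(χ - a') with a = 5/7 - (1/70)*sqrt(6910), a' = 5/7 + (1/70)*sqrt(6910). At the order-1 pole a set g(χ) = (χ - a)*(rational part) = [25*χ/6 + 21/2] / (χ - a').
Simple pole: residue = g(a) at a = 5/7 - (1/70)*sqrt(6910), which is 25/12 - (283/4146)*sqrt(6910).
The branch term is analytic at 5/7 + (1/70)*sqrt(6910) and contributes nothing to the residue; only the rational part matters.
The factor χ**2 - 10*χ/7 - 9/10 splits as (χ - a)(χ - a') with a = 5/7 + (1/70)*sqrt(6910), a' = 5/7 - (1/70)*sqrt(6910). At the order-1 pole a set g(χ) = (χ - a)*(rational part) = [25*χ/6 + 21/2] / (χ - a').
Simple pole: residue = g(a) at a = 5/7 + (1/70)*sqrt(6910), which is 25/12 + (283/4146)*sqrt(6910).
List the singular points by increasing real part (a conjugate pair: the negative imaginary part first).

Radius of convergence at 0: -5/7 + (1/70)*sqrt(6910).
At 5/7 - (1/70)*sqrt(6910): a pole of order 1; residue 25/12 - (283/4146)*sqrt(6910).
At 4/7: an algebraic (square-root) branch point.
At 5/7 + (1/70)*sqrt(6910): a pole of order 1; residue 25/12 + (283/4146)*sqrt(6910).


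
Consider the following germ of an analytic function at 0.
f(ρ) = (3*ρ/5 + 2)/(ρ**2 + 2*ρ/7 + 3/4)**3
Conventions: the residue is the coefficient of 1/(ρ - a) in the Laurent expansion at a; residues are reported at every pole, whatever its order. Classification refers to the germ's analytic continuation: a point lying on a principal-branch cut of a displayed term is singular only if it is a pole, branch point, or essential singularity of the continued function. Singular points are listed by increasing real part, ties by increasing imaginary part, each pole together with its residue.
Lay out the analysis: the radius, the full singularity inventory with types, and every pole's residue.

Denominator factor (ρ**2 + 2*ρ/7 + 3/4)^3: discriminant -143/49, complex-conjugate roots (-1/7) + ((1/14)*sqrt(143))*i and (-1/7) - ((1/14)*sqrt(143))*i; poles of order 3, moduli (1/2)*sqrt(3) and (1/2)*sqrt(3).
The radius of convergence is the smallest modulus among the singular points: (1/2)*sqrt(3).
The factor ρ**2 + 2*ρ/7 + 3/4 splits as (ρ - a)(ρ - a') with a = (-1/7) - ((1/14)*sqrt(143))*i, a' = (-1/7) + ((1/14)*sqrt(143))*i. At the order-3 pole a set g(ρ) = (ρ - a)^3*f(ρ) = [3*ρ/5 + 2] / (ρ - a')^3.
Order-3 pole: residue = g''(a)/2; g''((-1/7) - ((1/14)*sqrt(143))*i) = ((1930404/14621035)*sqrt(143))*i, so the residue is ((965202/14621035)*sqrt(143))*i.
The factor ρ**2 + 2*ρ/7 + 3/4 splits as (ρ - a)(ρ - a') with a = (-1/7) + ((1/14)*sqrt(143))*i, a' = (-1/7) - ((1/14)*sqrt(143))*i. At the order-3 pole a set g(ρ) = (ρ - a)^3*f(ρ) = [3*ρ/5 + 2] / (ρ - a')^3.
Order-3 pole: residue = g''(a)/2; g''((-1/7) + ((1/14)*sqrt(143))*i) = -((1930404/14621035)*sqrt(143))*i, so the residue is -((965202/14621035)*sqrt(143))*i.
List the singular points by increasing real part (a conjugate pair: the negative imaginary part first).

Radius of convergence at 0: (1/2)*sqrt(3).
At (-1/7) - ((1/14)*sqrt(143))*i: a pole of order 3; residue ((965202/14621035)*sqrt(143))*i.
At (-1/7) + ((1/14)*sqrt(143))*i: a pole of order 3; residue -((965202/14621035)*sqrt(143))*i.


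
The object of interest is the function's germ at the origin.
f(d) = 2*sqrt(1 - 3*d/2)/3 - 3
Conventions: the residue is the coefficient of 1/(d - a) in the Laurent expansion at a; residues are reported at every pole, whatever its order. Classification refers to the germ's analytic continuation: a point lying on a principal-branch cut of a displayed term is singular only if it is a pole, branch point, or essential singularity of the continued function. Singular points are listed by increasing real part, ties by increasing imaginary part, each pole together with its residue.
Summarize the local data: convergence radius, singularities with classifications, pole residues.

Branch term (2/3)*sqrt(1 - d/(2/3)): its argument vanishes at d = 2/3, a square-root branch point, modulus 2/3.
The radius of convergence is the smallest modulus among the singular points: 2/3.

Radius of convergence at 0: 2/3.
At 2/3: an algebraic (square-root) branch point.


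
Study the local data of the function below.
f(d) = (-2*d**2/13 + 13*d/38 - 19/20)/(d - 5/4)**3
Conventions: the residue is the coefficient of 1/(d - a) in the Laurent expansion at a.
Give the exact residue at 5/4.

At the order-3 pole 5/4 set g(d) = (d - (5/4))^3*f(d) = -2*d**2/13 + 13*d/38 - 19/20.
Order-3 pole: residue = g''(a)/2; g''(5/4) = -4/13, so the residue is -2/13.

The residue is -2/13.


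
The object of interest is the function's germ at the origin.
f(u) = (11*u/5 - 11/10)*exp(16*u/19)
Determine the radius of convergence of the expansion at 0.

The radius of convergence is infinite.

The factor exp(16*u/19) is entire and contributes no finite singular point.
The polynomial part has no poles.
No finite singular points: the Taylor series at 0 converges everywhere.


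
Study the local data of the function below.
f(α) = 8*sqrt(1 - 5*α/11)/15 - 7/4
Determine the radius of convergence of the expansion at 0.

The radius of convergence is 11/5.

Branch term (8/15)*sqrt(1 - α/(11/5)): its argument vanishes at α = 11/5, a square-root branch point, modulus 11/5.
The radius of convergence is the smallest modulus among the singular points: 11/5.


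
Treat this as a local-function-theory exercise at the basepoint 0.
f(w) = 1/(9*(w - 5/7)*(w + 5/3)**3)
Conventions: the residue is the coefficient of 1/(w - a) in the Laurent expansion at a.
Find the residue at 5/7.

The residue is 1029/125000.

At the order-1 pole 5/7 set g(w) = (w - (5/7))*f(w) = 1/(9*(w + 5/3)**3).
Simple pole: residue = g(a) at a = 5/7, which is 1029/125000.


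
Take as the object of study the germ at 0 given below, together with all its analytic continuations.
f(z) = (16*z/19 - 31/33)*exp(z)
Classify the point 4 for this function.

There is no denominator, hence no pole anywhere.
The factor exp(z) is entire.
So the germ continues analytically to 4.

The point is a regular point.


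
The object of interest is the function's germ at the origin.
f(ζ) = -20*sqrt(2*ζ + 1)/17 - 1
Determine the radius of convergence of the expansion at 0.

Branch term (-20/17)*sqrt(1 - ζ/(-1/2)): its argument vanishes at ζ = -1/2, a square-root branch point, modulus 1/2.
The radius of convergence is the smallest modulus among the singular points: 1/2.

The radius of convergence is 1/2.


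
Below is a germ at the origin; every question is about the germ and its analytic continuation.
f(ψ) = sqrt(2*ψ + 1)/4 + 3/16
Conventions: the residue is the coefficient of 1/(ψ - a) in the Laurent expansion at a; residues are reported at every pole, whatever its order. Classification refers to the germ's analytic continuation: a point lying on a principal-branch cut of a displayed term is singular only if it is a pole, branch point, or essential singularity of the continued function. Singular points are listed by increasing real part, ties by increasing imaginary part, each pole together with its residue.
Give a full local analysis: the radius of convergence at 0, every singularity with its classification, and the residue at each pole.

Radius of convergence at 0: 1/2.
At -1/2: an algebraic (square-root) branch point.

Branch term (1/4)*sqrt(1 - ψ/(-1/2)): its argument vanishes at ψ = -1/2, a square-root branch point, modulus 1/2.
The radius of convergence is the smallest modulus among the singular points: 1/2.


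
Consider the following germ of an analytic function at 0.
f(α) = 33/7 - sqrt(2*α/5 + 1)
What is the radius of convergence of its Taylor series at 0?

Branch term (-1)*sqrt(1 - α/(-5/2)): its argument vanishes at α = -5/2, a square-root branch point, modulus 5/2.
The radius of convergence is the smallest modulus among the singular points: 5/2.

The radius of convergence is 5/2.


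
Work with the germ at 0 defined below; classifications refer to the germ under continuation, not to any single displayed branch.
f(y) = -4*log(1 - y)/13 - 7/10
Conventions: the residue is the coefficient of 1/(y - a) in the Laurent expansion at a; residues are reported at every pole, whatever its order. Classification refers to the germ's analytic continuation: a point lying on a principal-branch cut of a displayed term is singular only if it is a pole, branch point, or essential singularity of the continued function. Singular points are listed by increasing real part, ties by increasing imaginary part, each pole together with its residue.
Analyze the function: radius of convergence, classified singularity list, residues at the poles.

Branch term (-4/13)*log(1 - y/(1)): its argument vanishes at y = 1, a logarithmic branch point, modulus 1.
The radius of convergence is the smallest modulus among the singular points: 1.

Radius of convergence at 0: 1.
At 1: a logarithmic branch point.


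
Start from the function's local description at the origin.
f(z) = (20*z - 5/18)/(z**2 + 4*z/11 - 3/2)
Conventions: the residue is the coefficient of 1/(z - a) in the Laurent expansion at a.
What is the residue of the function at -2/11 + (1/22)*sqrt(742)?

The residue is 10 - (775/13356)*sqrt(742).

The factor z**2 + 4*z/11 - 3/2 splits as (z - a)(z - a') with a = -2/11 + (1/22)*sqrt(742), a' = -2/11 - (1/22)*sqrt(742). At the order-1 pole a set g(z) = (z - a)*f(z) = [20*z - 5/18] / (z - a').
Simple pole: residue = g(a) at a = -2/11 + (1/22)*sqrt(742), which is 10 - (775/13356)*sqrt(742).


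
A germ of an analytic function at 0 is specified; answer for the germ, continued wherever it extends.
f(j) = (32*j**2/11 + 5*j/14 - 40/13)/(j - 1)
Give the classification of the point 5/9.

The point is a regular point.

Denominator factors: j - 1 = -4/9 at j = 5/9 — none vanishes.
So the germ continues analytically to 5/9.


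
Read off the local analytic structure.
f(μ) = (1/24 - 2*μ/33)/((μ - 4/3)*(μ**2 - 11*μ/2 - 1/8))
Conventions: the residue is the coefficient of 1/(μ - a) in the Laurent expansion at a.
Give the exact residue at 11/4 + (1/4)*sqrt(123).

The factor μ**2 - 11*μ/2 - 1/8 splits as (μ - a)(μ - a') with a = 11/4 + (1/4)*sqrt(123), a' = 11/4 - (1/4)*sqrt(123). At the order-1 pole a set g(μ) = (μ - a)*f(μ) = [(1/24 - 2*μ/33)/(μ - 4/3)] / (μ - a').
Simple pole: residue = g(a) at a = 11/4 + (1/4)*sqrt(123), which is -31/8998 - (305/368918)*sqrt(123).

The residue is -31/8998 - (305/368918)*sqrt(123).


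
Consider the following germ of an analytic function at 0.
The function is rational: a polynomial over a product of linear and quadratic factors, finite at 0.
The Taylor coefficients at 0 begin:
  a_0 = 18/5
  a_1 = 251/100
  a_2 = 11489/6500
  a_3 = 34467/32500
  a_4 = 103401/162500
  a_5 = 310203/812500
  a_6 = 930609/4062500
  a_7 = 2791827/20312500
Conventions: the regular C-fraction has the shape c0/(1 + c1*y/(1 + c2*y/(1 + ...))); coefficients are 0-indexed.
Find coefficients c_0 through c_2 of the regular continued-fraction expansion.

The regular C-fraction coefficients are [18/5, -251/360, -1639/234936].

Taylor coefficients (read off): a_0 = 18/5, a_1 = 251/100, a_2 = 11489/6500.
c0 = a_0 = 18/5. Peel one level at a time: if S = 1 + c*y/S' with S'(0) = 1, then c is the y-coefficient of S and S' = c*y/(S - 1).
S_1 = c0/f = 1 + (-251/360)*y + (-1639/336960)*y^2 + ...; c1 = -251/360.
S_2 = c1*y/(S_1 - 1) = 1 + (-1639/234936)*y + ...; c2 = -1639/234936.


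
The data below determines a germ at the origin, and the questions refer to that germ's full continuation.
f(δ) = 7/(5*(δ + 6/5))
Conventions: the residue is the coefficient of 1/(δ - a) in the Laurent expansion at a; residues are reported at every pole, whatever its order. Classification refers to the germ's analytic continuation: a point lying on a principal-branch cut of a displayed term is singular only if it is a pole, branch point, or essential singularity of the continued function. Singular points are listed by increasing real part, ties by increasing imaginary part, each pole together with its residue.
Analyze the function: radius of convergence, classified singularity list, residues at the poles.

Denominator factor (δ + 6/5): pole of order 1 at -6/5, modulus 6/5.
The radius of convergence is the smallest modulus among the singular points: 6/5.
At the order-1 pole -6/5 set g(δ) = (δ - (-6/5))*f(δ) = 7/5.
Simple pole: residue = g(a) at a = -6/5, which is 7/5.

Radius of convergence at 0: 6/5.
At -6/5: a pole of order 1; residue 7/5.
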